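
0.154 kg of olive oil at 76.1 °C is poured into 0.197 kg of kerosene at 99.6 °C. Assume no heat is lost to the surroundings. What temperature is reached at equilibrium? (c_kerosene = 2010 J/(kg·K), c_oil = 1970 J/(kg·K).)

T_f ≈ 89.4 °C

Set heat shed by the hot body equal to heat absorbed by the cold body:
0.197*2010*(99.6 − T) = 0.154*1970*(T − 76.1)
395.97(99.6 − T) = 303.38(T − 76.1)
699.35 T = 62526  ⇒  T ≈ 89.41 °C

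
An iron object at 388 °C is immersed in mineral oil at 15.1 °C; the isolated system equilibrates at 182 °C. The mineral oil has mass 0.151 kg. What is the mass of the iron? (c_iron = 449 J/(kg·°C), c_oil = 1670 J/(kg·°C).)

Conservation of energy gives ΣQ = 0:
m·449·(182 − 388) + 0.151·1670·(182 − 15.1) = 0
-92494 m = -42087
m = -42087/-92494 ≈ 0.455 kg

m ≈ 0.455 kg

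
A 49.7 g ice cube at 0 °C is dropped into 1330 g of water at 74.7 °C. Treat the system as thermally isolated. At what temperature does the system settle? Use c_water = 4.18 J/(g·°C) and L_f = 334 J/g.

T_f ≈ 69.1 °C

Energy balance with sensible and latent terms:
melt ice: 49.7·334 = 16600; meltwater 0→T: 49.7·4.18·T = 207.75 T; water: 5559.4(T − 74.7)
5767.1 T = 415287 − 16600 = 398687
T ≈ 69.13 °C (positive, so assuming full melt was valid).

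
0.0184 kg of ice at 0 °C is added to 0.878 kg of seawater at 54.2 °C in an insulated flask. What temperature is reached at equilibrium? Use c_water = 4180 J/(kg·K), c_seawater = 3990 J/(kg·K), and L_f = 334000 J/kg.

Net heat exchanged in the isolated system is zero:
fusion: m_ice L_f = 0.0184·334000 = 6145.6
  meltwater 0→T: 0.0184·4180·T = 76.91 T
  seawater: 3503.2(T − 54.2)
3580.1 T = 189875 − 6145.6 = 183729
T ≈ 51.32 °C (positive, so assuming full melt was valid).

T_f ≈ 51.3 °C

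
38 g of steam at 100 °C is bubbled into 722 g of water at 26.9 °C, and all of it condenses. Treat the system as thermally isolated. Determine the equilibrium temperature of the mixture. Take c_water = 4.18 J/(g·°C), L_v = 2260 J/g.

T_f ≈ 57.6 °C

Heat gained plus heat lost sum to zero:
condense steam: −38×2260 = −85880
  condensed water 100 °C→T: 158.84(T − 100)
  water warms: 722×4.18×(T − 26.9) = 3018(T − 26.9)
3176.8 T = 85880 + 15884 + 81183 = 182947
T ≈ 57.59 °C, under the boiling point, so the assumption holds.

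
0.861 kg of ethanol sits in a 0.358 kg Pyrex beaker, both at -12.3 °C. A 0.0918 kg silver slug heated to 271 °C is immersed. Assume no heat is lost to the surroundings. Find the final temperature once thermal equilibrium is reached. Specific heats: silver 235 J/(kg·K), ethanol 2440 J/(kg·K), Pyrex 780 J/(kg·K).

T_f ≈ -9.8 °C

Net heat exchanged in the isolated system is zero:
0.0918×235×(T − 271) + 0.861×2440×(T − (-12.3)) + 0.358×780×(T − (-12.3)) = 0
21.57(T − 271) + 2100.8(T − (-12.3)) + 279.24(T − (-12.3)) = 0
2401.7 T = -23429
T = -23429/2401.7 ≈ -9.76 °C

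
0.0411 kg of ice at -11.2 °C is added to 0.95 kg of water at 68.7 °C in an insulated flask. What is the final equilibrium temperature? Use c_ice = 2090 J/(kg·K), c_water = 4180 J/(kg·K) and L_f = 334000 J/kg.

T_f ≈ 62.3 °C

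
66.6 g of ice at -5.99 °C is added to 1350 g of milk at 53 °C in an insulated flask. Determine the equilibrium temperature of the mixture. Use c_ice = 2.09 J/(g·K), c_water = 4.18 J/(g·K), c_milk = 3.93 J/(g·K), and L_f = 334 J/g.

Heat gained plus heat lost sum to zero:
warm ice to 0 °C: 66.6×2.09×(0 − (-5.99)) = 833.77
  fusion: m_ice L_f = 66.6×334 = 22244
  meltwater 0→T: 66.6×4.18×T = 278.39 T
  milk: 5305.5(T − 53)
5583.9 T = 281192 − 23078 = 258113
T ≈ 46.22 °C. Since T > 0 °C, the all-ice-melts assumption holds.

T_f ≈ 46.2 °C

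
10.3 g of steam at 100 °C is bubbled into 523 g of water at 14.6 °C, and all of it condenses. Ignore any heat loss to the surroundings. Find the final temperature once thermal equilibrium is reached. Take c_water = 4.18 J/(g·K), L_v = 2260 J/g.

T_f ≈ 26.7 °C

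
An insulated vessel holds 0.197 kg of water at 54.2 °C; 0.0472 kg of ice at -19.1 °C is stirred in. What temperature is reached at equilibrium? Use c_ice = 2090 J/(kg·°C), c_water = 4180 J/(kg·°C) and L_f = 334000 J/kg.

Taking heat into each body as positive, Σ m c ΔT = 0:
warm ice to 0 °C: 0.0472·2090·(0 − (-19.1)) = 1884.2
  fusion: m_ice L_f = 0.0472·334000 = 15765
  meltwater 0→T: 0.0472·4180·T = 197.3 T
  water: 823.46(T − 54.2)
1020.8 T = 44632 − 17649 = 26983
T ≈ 26.43 °C (positive, so assuming full melt was valid).

T_f ≈ 26.4 °C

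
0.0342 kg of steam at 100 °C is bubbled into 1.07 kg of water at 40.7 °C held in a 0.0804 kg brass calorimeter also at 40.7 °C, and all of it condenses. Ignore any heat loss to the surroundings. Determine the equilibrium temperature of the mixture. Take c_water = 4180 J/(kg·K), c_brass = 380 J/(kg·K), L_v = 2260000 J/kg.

T_f ≈ 59.2 °C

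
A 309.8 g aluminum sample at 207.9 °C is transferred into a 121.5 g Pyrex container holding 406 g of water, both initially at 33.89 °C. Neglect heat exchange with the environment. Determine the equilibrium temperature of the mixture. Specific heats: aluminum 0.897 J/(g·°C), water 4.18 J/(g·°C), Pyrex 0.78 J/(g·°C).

T_f ≈ 57.3 °C

Conservation of energy gives ΣQ = 0:
309.8×0.897×(T − 207.9) + 406×4.18×(T − 33.89) + 121.5×0.78×(T − 33.89) = 0
2069.7 T = 118499
T = 118499/2069.7 ≈ 57.25 °C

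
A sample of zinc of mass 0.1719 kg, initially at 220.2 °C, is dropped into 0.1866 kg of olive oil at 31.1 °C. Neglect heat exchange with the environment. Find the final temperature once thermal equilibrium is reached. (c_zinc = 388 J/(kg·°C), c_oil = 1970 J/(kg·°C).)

T_f ≈ 60.1 °C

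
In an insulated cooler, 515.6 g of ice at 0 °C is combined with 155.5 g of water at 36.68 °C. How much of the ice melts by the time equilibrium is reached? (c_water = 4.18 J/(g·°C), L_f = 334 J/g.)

Heat available from the water dropping to 0 °C: 155.5×4.18×36.68 = 23842 J.
Melting all 515.6 g of ice would need 515.6×334 = 172210 J.
23842 J < 172210 J, so only part of the ice melts and the system sits at 0 °C.
m_melt = 23842 / L_f = 71.38 g.

m_melted ≈ 71.4 g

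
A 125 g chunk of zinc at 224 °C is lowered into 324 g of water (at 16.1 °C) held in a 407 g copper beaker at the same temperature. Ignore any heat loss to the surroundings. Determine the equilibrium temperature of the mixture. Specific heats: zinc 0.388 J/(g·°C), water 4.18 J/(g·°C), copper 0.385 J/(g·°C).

T_f is the heat-capacity-weighted average of the initial temperatures:
T_f = (48.5*224 + 1354.3*16.1 + 156.69*16.1) / (48.5 + 1354.3 + 156.69)
    = 35191 / 1559.5 ≈ 22.57 °C

T_f ≈ 22.6 °C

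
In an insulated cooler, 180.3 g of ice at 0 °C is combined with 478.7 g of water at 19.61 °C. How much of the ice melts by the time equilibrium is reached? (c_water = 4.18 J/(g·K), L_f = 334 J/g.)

Cooling the water to 0 °C releases 478.7·4.18·19.61 = 39239 J.
To melt every bit of ice: 180.3·334 = 60220 J.
Since 39239 < 60220 J, not all the ice melts; equilibrium is at 0 °C.
Mass melted = 39239/334 ≈ 117.5 g.

m_melted ≈ 117 g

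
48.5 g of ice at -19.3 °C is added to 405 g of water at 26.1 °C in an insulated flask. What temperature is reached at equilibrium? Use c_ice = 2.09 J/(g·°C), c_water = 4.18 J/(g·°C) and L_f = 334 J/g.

Taking heat into each body as positive, Σ m c ΔT = 0:
warm ice to 0 °C: 48.5×2.09×(0 − (-19.3)) = 1956.3; fusion: m_ice L_f = 48.5×334 = 16199; warm the meltwater: 202.73 T; water: 1692.9(T − 26.1)
1895.6 T = 44185 − 18155 = 26029
T ≈ 13.73 °C. Since T > 0 °C, the all-ice-melts assumption holds.

T_f ≈ 13.7 °C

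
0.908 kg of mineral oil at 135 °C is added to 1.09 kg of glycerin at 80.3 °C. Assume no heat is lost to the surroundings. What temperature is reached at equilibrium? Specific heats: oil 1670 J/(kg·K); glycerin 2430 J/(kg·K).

T_f ≈ 100.2 °C

Set heat shed by the hot body equal to heat absorbed by the cold body:
0.908×1670×(135 − T) = 1.09×2430×(T − 80.3)
1516.4(135 − T) = 2648.7(T − 80.3)
4165.1 T = 417399  ⇒  T ≈ 100.21 °C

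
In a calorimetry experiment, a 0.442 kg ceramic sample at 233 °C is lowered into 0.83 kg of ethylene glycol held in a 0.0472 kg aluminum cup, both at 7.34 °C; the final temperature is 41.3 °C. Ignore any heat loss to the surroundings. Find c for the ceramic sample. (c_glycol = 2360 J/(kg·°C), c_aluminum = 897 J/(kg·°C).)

c ≈ 802 J/(kg·°C)

Heat gained plus heat lost sum to zero:
0.442×c×(41.3 − 233) + 0.83×2360×(41.3 − 7.34) + 0.0472×897×(41.3 − 7.34) = 0
-84.73 c = -67959
c = -67959/-84.73 ≈ 802 J/(kg·°C)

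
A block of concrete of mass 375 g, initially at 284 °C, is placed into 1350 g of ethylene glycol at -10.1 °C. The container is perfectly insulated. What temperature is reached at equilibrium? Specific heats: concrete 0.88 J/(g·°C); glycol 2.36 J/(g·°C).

T_f ≈ 17.5 °C

Heat lost by the concrete equals heat gained by the glycol:
375×0.88×(284 − T) = 1350×2.36×(T − (-10.1))
330(284 − T) = 3186(T − (-10.1))
3516 T = 61541  ⇒  T ≈ 17.50 °C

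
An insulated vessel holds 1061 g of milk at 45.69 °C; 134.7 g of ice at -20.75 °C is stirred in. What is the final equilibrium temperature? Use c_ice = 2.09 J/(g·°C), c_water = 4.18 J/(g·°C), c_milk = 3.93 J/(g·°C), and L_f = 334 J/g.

T_f ≈ 29.5 °C

Sum of m c ΔT and latent-heat terms is zero:
warm ice to 0 °C: 134.7·2.09·(0 − (-20.75)) = 5841.6; fusion: m_ice L_f = 134.7·334 = 44990; meltwater 0→T: 134.7·4.18·T = 563.05 T; milk: 4169.7(T − 45.69)
4732.8 T = 190515 − 50831 = 139684
T ≈ 29.51 °C. Since T > 0 °C, the all-ice-melts assumption holds.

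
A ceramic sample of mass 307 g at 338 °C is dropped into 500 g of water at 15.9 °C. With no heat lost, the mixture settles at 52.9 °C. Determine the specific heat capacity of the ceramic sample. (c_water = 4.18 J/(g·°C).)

m_s c (T_s − T_f) = m_water c_water (T_f − T_0):
307·c·(338 − 52.9) = 500·4.18·(52.9 − 15.9)
87526 c = 77330  ⇒  c ≈ 0.8835 J/(g·°C)

c ≈ 0.884 J/(g·°C)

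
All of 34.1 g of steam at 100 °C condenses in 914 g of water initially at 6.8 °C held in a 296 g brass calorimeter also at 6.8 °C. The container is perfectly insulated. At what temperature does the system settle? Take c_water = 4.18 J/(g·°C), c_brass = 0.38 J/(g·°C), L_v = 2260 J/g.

T_f ≈ 29.0 °C

Sum of m c ΔT and latent-heat terms is zero:
condense steam: −34.1×2260 = −77066; condensate cools 100→T: 34.1×4.18×(T − 100) = 142.54(T − 100); original water: 3820.5(T − 6.8); cup: 112.48(T − 6.8)
4075.5 T = 77066 + 14254 + 26744 = 118064
T ≈ 28.97 °C (< 100 °C, so full condensation is consistent).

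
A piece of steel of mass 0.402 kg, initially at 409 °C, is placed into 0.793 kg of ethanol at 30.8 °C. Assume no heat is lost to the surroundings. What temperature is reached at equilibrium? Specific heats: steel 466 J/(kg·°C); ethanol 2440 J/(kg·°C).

T_f ≈ 64.2 °C

Taking heat into each body as positive, Σ m c ΔT = 0:
0.402·466·(T − 409) + 0.793·2440·(T − 30.8) = 0
187.33(T − 409) + 1934.9(T − 30.8) = 0
2122.3 T = 136214
T = 136214/2122.3 ≈ 64.18 °C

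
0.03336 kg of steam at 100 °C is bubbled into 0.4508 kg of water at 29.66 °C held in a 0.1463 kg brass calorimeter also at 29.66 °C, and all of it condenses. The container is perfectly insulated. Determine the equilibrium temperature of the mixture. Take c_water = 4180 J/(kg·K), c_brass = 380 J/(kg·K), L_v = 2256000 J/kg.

T_f ≈ 70.6 °C

Taking heat into each body as positive, Σ m c ΔT = 0:
condense steam: −0.03336×2256000 = −75260; condensate cools 100→T: 0.03336×4180×(T − 100) = 139.44(T − 100); original water: 1884.3(T − 29.66); brass cup: 0.1463×380×(T − 29.66) = 55.59(T − 29.66)
2079.4 T = 75260 + 13944 + 57539 = 146743
T ≈ 70.57 °C, under the boiling point, so the assumption holds.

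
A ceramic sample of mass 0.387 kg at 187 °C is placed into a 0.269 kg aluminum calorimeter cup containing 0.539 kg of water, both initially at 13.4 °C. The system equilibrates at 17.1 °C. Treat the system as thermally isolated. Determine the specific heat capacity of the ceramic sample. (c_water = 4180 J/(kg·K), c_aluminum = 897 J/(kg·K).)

Setting the total heat transfer to zero:
0.387·c·(17.1 − 187) + 0.539·4180·(17.1 − 13.4) + 0.269·897·(17.1 − 13.4) = 0
-65.75 c = -9229
c = -9229/-65.75 ≈ 140.4 J/(kg·K)

c ≈ 140 J/(kg·K)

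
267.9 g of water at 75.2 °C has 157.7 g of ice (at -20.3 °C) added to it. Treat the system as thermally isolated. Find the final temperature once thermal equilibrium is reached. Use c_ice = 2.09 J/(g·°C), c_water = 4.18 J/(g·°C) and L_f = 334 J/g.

Conservation of energy gives ΣQ = 0:
warm ice to 0 °C: 157.7·2.09·(0 − (-20.3)) = 6690.7; melt ice: 157.7·334 = 52672; warm the meltwater: 659.19 T; water cools: 267.9·4.18·(T − 75.2) = 1119.8(T − 75.2)
1779 T = 84211 − 59363 = 24848
T ≈ 13.97 °C. Since T > 0 °C, the all-ice-melts assumption holds.

T_f ≈ 14.0 °C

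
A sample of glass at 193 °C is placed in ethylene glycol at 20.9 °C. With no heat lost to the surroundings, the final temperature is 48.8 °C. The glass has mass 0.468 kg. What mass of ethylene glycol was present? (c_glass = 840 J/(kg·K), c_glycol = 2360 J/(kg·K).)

m ≈ 0.861 kg

Net heat exchanged in the isolated system is zero:
0.468×840×(48.8 − 193) + m×2360×(48.8 − 20.9) = 0
65844 m = 56688
m = 56688/65844 ≈ 0.8609 kg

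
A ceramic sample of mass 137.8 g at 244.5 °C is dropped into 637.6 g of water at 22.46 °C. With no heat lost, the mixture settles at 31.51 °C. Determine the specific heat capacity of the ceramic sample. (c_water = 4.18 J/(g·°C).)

Setting the total heat transfer to zero:
137.8·c·(31.51 − 244.5) + 637.6·4.18·(31.51 − 22.46) = 0
-29350 c = -24120
c = -24120/-29350 ≈ 0.8218 J/(g·°C)

c ≈ 0.822 J/(g·°C)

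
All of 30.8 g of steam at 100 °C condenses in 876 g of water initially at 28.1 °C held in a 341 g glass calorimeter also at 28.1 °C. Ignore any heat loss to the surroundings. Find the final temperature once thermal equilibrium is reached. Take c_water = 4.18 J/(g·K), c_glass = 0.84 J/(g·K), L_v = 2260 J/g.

T_f ≈ 47.4 °C

Energy balance with sensible and latent terms:
steam→water at 100 °C releases m L_v = 30.8×2260 = 69608
  condensed water 100 °C→T: 128.74(T − 100)
  water warms: 876×4.18×(T − 28.1) = 3661.7(T − 28.1)
  cup: 286.44(T − 28.1)
4076.9 T = 69608 + 12874 + 110942 = 193425
T ≈ 47.44 °C (< 100 °C, so full condensation is consistent).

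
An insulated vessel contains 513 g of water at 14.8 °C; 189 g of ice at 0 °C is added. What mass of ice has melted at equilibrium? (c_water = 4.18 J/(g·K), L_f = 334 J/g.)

m_melted ≈ 95 g

Heat available from the water dropping to 0 °C: 513×4.18×14.8 = 31736 J.
Melting all 189 g of ice would need 189×334 = 63126 J.
Since 31736 < 63126 J, not all the ice melts; equilibrium is at 0 °C.
Mass melted = 31736/334 ≈ 95.02 g.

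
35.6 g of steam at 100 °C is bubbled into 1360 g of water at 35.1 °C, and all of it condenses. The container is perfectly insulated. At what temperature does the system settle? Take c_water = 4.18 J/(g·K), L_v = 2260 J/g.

T_f ≈ 50.5 °C

Taking heat into each body as positive, Σ m c ΔT = 0:
condense steam: −35.6·2260 = −80456; condensate cools 100→T: 35.6·4.18·(T − 100) = 148.81(T − 100); water warms: 1360·4.18·(T − 35.1) = 5684.8(T − 35.1)
5833.6 T = 80456 + 14881 + 199536 = 294873
T ≈ 50.55 °C (< 100 °C, so full condensation is consistent).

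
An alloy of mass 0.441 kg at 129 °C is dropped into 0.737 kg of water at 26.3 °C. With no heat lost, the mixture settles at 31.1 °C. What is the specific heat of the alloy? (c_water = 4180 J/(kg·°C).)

Conservation of energy gives ΣQ = 0:
0.441·c·(31.1 − 129) + 0.737·4180·(31.1 − 26.3) = 0
-43.17 c = -14787
c = -14787/-43.17 ≈ 342.5 J/(kg·°C)

c ≈ 343 J/(kg·°C)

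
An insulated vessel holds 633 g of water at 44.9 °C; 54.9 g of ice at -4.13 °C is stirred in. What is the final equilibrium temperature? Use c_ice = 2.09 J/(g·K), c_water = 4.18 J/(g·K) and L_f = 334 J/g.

T_f ≈ 34.8 °C

Net heat exchanged in the isolated system is zero:
ice -4.13→0 °C: 54.9×2.09×4.13 = 473.88
  fusion: m_ice L_f = 54.9×334 = 18337
  meltwater 0→T: 54.9×4.18×T = 229.48 T
  water: 2645.9(T − 44.9)
2875.4 T = 118803 − 18810 = 99992
T ≈ 34.77 °C (positive, so assuming full melt was valid).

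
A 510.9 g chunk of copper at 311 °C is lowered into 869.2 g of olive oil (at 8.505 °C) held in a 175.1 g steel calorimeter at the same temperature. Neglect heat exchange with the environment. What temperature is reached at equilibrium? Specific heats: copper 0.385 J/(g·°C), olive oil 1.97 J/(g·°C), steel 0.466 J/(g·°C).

T_f ≈ 38.4 °C

T_f = Σ m_i c_i T_i / Σ m_i c_i:
T_f = (196.7×311 + 1712.3×8.505 + 81.6×8.505) / (196.7 + 1712.3 + 81.6)
    = 76430 / 1990.6 ≈ 38.40 °C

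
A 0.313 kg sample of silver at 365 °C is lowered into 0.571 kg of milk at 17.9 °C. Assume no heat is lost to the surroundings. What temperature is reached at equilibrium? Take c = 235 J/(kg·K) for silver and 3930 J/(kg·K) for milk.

T_f ≈ 28.9 °C

T_f is the heat-capacity-weighted average of the initial temperatures:
T_f = (73.56×365 + 2244×17.9) / (73.56 + 2244)
    = 67016 / 2317.6 ≈ 28.92 °C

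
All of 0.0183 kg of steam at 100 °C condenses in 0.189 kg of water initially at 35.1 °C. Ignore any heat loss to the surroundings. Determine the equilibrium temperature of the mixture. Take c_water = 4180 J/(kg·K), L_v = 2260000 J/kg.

T_f ≈ 88.6 °C

Let T be the final temperature. ΣQ_i = 0:
steam→water at 100 °C releases m L_v = 0.0183·2260000 = 41358; condensed water 100 °C→T: 76.49(T − 100); original water: 790.02(T − 35.1)
866.51 T = 41358 + 7649.4 + 27730 = 76737
T ≈ 88.56 °C — below 100 °C, confirming all the steam condensed.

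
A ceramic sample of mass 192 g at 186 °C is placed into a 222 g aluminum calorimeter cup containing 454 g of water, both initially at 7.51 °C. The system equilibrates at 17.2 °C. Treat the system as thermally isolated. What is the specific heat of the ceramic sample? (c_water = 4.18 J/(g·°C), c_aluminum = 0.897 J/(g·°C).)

c ≈ 0.627 J/(g·°C)

Setting the total heat transfer to zero:
192×c×(17.2 − 186) + 454×4.18×(17.2 − 7.51) + 222×0.897×(17.2 − 7.51) = 0
-32410 c = -20319
c = -20319/-32410 ≈ 0.6269 J/(g·°C)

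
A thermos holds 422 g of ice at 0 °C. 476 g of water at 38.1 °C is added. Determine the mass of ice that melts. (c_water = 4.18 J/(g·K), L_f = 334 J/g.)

Cooling the water to 0 °C releases 476·4.18·38.1 = 75807 J.
Melting all 422 g of ice would need 422·334 = 140948 J.
75807 J < 140948 J, so only part of the ice melts and the system sits at 0 °C.
m_melted·334 = 75807  ⇒  m_melted ≈ 227 g.

m_melted ≈ 227 g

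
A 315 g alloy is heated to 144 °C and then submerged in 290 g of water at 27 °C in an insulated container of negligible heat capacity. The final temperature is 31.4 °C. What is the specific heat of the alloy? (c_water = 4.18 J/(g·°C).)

c ≈ 0.15 J/(g·°C)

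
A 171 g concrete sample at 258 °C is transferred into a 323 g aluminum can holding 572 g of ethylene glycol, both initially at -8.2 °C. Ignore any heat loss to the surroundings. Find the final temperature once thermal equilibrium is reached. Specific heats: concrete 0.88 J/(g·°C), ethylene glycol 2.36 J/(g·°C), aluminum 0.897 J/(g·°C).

T_f ≈ 14.2 °C

Taking heat into each body as positive, Σ m c ΔT = 0:
171*0.88*(T − 258) + 572*2.36*(T − (-8.2)) + 323*0.897*(T − (-8.2)) = 0
150.48(T − 258) + 1349.9(T − (-8.2)) + 289.73(T − (-8.2)) = 0
(150.48 + 1349.9 + 289.73) T = 150.48*258 + 1349.9*(-8.2) + 289.73*(-8.2)
T = 25379/1790.1 ≈ 14.18 °C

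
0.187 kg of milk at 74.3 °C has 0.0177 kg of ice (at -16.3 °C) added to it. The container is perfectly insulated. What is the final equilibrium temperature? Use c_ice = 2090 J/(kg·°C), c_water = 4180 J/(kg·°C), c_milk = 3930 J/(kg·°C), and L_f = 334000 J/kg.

T_f ≈ 59.5 °C

Energy conservation, ΣQ = 0:
warm ice to 0 °C: 0.0177·2090·(0 − (-16.3)) = 602.99; fusion: m_ice L_f = 0.0177·334000 = 5911.8; warm the meltwater: 73.99 T; milk cools: 0.187·3930·(T − 74.3) = 734.91(T − 74.3)
808.9 T = 54604 − 6514.8 = 48089
T ≈ 59.45 °C — above 0 °C, consistent with complete melting.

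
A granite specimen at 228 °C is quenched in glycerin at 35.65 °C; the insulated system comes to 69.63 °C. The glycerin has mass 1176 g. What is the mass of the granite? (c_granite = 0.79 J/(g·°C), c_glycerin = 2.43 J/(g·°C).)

m ≈ 776 g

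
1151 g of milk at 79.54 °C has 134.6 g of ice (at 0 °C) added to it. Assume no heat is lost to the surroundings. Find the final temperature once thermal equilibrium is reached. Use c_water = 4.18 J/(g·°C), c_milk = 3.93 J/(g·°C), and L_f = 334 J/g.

T_f ≈ 61.9 °C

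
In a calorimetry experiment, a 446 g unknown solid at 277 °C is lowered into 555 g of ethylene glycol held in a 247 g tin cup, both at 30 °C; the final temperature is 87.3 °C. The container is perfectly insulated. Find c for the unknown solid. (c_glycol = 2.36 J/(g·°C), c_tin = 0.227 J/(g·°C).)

c ≈ 0.925 J/(g·°C)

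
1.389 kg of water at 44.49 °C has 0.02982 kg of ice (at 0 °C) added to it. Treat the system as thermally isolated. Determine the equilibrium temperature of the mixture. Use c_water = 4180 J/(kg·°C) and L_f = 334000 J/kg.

Energy conservation, ΣQ = 0:
fusion: m_ice L_f = 0.02982×334000 = 9959.9; meltwater 0→T: 0.02982×4180×T = 124.65 T; water: 5806(T − 44.49)
5930.7 T = 258310 − 9959.9 = 248350
T ≈ 41.88 °C (positive, so assuming full melt was valid).

T_f ≈ 41.9 °C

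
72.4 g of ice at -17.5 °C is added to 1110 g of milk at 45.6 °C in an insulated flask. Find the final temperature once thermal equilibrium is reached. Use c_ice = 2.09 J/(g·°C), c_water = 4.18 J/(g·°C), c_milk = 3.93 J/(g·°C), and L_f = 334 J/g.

Energy conservation, ΣQ = 0:
warm ice to 0 °C: 72.4×2.09×(0 − (-17.5)) = 2648
  fusion: m_ice L_f = 72.4×334 = 24182
  meltwater 0→T: 72.4×4.18×T = 302.63 T
  milk cools: 1110×3.93×(T − 45.6) = 4362.3(T − 45.6)
4664.9 T = 198921 − 26830 = 172091
T ≈ 36.89 °C (positive, so assuming full melt was valid).

T_f ≈ 36.9 °C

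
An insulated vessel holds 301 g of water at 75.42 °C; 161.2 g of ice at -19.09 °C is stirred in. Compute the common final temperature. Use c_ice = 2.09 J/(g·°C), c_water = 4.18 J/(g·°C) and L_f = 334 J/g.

T_f ≈ 17.9 °C

Energy balance with sensible and latent terms:
ice -19.09→0 °C: 161.2×2.09×19.09 = 6431.6; fusion: m_ice L_f = 161.2×334 = 53841; warm the meltwater: 673.82 T; water cools: 301×4.18×(T − 75.42) = 1258.2(T − 75.42)
1932 T = 94892 − 60272 = 34620
T ≈ 17.92 °C (positive, so assuming full melt was valid).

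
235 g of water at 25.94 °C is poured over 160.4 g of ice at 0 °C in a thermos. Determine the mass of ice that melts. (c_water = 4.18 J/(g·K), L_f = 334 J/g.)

m_melted ≈ 76.3 g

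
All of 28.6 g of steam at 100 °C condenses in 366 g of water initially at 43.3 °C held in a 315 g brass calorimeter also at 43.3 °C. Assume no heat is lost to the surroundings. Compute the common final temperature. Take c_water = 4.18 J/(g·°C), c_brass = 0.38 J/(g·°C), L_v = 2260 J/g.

T_f ≈ 83.7 °C

Taking heat into each body as positive, Σ m c ΔT = 0:
latent heat released on condensation: 28.6×2260 = 64636; condensate cools 100→T: 28.6×4.18×(T − 100) = 119.55(T − 100); original water: 1529.9(T − 43.3); cup: 119.7(T − 43.3)
1769.1 T = 64636 + 11955 + 71427 = 148018
T ≈ 83.67 °C — below 100 °C, confirming all the steam condensed.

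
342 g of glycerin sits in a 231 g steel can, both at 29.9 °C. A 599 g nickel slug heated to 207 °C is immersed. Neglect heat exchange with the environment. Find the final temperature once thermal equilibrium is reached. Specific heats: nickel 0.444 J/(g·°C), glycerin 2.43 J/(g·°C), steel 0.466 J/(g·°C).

T_f ≈ 69.0 °C

Heat gained plus heat lost sum to zero:
599*0.444*(T − 207) + 342*2.43*(T − 29.9) + 231*0.466*(T − 29.9) = 0
265.96(T − 207) + 831.06(T − 29.9) + 107.65(T − 29.9) = 0
1204.7 T = 83120
T ≈ 69.00 °C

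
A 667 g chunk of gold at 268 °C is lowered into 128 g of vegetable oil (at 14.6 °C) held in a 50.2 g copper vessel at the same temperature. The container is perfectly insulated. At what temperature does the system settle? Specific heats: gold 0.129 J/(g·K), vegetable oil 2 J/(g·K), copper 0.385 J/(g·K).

Net heat exchanged in the isolated system is zero:
667·0.129·(T − 268) + 128·2·(T − 14.6) + 50.2·0.385·(T − 14.6) = 0
86.04(T − 268) + 256(T − 14.6) + 19.33(T − 14.6) = 0
361.37 T = 27079
T ≈ 74.94 °C

T_f ≈ 74.9 °C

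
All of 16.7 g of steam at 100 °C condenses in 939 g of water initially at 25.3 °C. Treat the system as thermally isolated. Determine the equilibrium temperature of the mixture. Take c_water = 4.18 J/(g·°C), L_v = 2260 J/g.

Let T be the final temperature. ΣQ_i = 0:
condense steam: −16.7×2260 = −37742; condensate cools 100→T: 16.7×4.18×(T − 100) = 69.81(T − 100); original water: 3925(T − 25.3)
3994.8 T = 37742 + 6980.6 + 99303 = 144026
T ≈ 36.05 °C — below 100 °C, confirming all the steam condensed.

T_f ≈ 36.1 °C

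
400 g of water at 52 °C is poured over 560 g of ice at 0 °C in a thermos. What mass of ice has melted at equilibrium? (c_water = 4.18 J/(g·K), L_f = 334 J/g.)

Water can give up m c ΔT = 400×4.18×52 = 86944 J before reaching 0 °C.
Melting all 560 g of ice would need 560×334 = 187040 J.
That's not enough to melt it all — equilibrium is at 0 °C with ice remaining.
m_melted×334 = 86944  ⇒  m_melted ≈ 260.3 g.

m_melted ≈ 260 g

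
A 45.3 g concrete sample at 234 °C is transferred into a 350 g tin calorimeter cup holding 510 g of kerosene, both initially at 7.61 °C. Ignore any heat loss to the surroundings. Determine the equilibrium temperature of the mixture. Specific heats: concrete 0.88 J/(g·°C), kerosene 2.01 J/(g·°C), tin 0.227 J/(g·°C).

T_f ≈ 15.5 °C

Conservation of energy gives ΣQ = 0:
45.3·0.88·(T − 234) + 510·2.01·(T − 7.61) + 350·0.227·(T − 7.61) = 0
39.86(T − 234) + 1025.1(T − 7.61) + 79.45(T − 7.61) = 0
1144.4 T = 17734
T = 17734 / 1144.4 = 15.5 °C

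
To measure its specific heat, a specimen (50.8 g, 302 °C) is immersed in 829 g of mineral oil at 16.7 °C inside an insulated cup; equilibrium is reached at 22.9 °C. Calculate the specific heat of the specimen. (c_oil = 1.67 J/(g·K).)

Heat lost by the specimen = heat gained by the oil:
50.8·c·(302 − 22.9) = 829·1.67·(22.9 − 16.7)
14178 c = 8583.5  ⇒  c ≈ 0.6054 J/(g·K)

c ≈ 0.605 J/(g·K)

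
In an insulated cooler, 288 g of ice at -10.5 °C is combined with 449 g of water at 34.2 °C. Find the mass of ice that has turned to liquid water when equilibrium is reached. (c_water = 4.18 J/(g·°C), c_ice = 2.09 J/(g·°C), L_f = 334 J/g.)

m_melted ≈ 173 g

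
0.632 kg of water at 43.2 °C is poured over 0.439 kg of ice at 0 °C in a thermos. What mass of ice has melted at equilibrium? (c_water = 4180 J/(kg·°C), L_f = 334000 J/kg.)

m_melted ≈ 0.342 kg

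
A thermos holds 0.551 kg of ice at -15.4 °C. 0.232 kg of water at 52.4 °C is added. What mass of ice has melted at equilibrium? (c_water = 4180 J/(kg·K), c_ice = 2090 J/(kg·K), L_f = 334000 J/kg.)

m_melted ≈ 0.099 kg

Cooling the water to 0 °C releases 0.232×4180×52.4 = 50815 J.
Of that, 0.551×2090×15.4 = 17734 J goes to bring the ice to 0 °C, leaving 33081 J.
To melt every bit of ice: 0.551×334000 = 184034 J.
33081 J < 184034 J, so only part of the ice melts and the system sits at 0 °C.
m_melted×334000 = 33081  ⇒  m_melted ≈ 0.09904 kg.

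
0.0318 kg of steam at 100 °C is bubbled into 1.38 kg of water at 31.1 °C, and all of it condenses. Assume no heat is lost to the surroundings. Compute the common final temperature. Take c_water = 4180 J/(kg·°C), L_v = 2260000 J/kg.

Setting the total heat transfer to zero:
latent heat released on condensation: 0.0318·2260000 = 71868
  condensed water 100 °C→T: 132.92(T − 100)
  original water: 5768.4(T − 31.1)
5901.3 T = 71868 + 13292 + 179397 = 264558
T ≈ 44.83 °C, under the boiling point, so the assumption holds.

T_f ≈ 44.8 °C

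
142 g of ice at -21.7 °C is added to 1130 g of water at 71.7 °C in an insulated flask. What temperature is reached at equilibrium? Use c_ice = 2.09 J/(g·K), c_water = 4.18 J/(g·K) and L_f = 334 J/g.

Let T be the final temperature. ΣQ_i = 0:
warm ice to 0 °C: 142·2.09·(0 − (-21.7)) = 6440.1; latent heat to melt: 142·334 = 47428; meltwater 0→T: 142·4.18·T = 593.56 T; water: 4723.4(T − 71.7)
5317 T = 338668 − 53868 = 284800
T ≈ 53.56 °C (positive, so assuming full melt was valid).

T_f ≈ 53.6 °C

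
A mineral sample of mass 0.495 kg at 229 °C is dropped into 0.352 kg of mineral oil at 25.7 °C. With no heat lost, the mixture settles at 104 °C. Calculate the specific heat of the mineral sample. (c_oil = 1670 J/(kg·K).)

c ≈ 744 J/(kg·K)

Heat lost by the mineral sample = heat gained by the oil:
0.495×c×(229 − 104) = 0.352×1670×(104 − 25.7)
61.88 c = 46028  ⇒  c ≈ 743.9 J/(kg·K)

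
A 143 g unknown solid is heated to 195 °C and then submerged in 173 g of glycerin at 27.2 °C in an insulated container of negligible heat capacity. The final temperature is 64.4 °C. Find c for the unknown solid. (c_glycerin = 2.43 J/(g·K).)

c ≈ 0.837 J/(g·K)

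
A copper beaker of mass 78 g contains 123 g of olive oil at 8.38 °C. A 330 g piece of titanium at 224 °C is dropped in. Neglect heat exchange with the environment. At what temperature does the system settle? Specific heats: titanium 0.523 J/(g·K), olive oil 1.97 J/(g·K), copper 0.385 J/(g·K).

T_f ≈ 92.0 °C

Net heat exchanged in the isolated system is zero:
330×0.523×(T − 224) + 123×1.97×(T − 8.38) + 78×0.385×(T − 8.38) = 0
172.59(T − 224) + 242.31(T − 8.38) + 30.03(T − 8.38) = 0
444.93 T = 40942
T = 40942 / 444.93 = 92 °C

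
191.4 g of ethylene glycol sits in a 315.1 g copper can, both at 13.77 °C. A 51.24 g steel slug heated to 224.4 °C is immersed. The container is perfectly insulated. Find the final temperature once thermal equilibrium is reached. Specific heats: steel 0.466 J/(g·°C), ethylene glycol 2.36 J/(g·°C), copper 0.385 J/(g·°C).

With ΣQ=0 the equilibrium temperature is the m·c-weighted mean:
T_f = (23.88·224.4 + 451.7·13.77 + 121.31·13.77) / (23.88 + 451.7 + 121.31)
    = 13249 / 596.9 ≈ 22.20 °C

T_f ≈ 22.2 °C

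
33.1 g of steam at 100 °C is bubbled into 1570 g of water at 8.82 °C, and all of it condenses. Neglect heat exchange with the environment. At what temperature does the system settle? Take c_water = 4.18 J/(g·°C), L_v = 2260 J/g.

T_f ≈ 21.9 °C

Energy balance with sensible and latent terms:
condense steam: −33.1·2260 = −74806
  condensed water 100 °C→T: 138.36(T − 100)
  original water: 6562.6(T − 8.82)
6701 T = 74806 + 13836 + 57882 = 146524
T ≈ 21.87 °C — below 100 °C, confirming all the steam condensed.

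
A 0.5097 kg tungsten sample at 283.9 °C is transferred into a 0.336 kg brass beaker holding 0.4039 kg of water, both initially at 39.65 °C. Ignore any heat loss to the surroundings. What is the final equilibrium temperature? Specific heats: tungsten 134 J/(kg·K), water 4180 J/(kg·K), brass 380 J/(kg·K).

T_f is the heat-capacity-weighted average of the initial temperatures:
T_f = (68.3×283.9 + 1688.3×39.65 + 127.68×39.65) / (68.3 + 1688.3 + 127.68)
    = 91394 / 1884.3 ≈ 48.50 °C

T_f ≈ 48.5 °C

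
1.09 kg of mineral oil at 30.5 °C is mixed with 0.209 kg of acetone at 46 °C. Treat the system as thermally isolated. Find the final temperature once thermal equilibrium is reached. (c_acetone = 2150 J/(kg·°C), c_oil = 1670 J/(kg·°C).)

T_f ≈ 33.6 °C

T_f is the heat-capacity-weighted average of the initial temperatures:
T_f = (449.35*46 + 1820.3*30.5) / (449.35 + 1820.3)
    = 76189 / 2269.7 ≈ 33.57 °C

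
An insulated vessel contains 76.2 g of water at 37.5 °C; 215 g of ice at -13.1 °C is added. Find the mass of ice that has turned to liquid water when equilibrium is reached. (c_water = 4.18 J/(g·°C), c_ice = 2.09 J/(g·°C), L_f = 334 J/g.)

m_melted ≈ 18.1 g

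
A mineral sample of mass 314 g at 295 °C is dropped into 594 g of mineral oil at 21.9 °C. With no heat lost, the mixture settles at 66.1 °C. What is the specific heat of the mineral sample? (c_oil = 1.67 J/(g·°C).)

c ≈ 0.61 J/(g·°C)

Heat lost by the mineral sample = heat gained by the oil:
314·c·(295 − 66.1) = 594·1.67·(66.1 − 21.9)
71875 c = 43846  ⇒  c ≈ 0.61 J/(g·°C)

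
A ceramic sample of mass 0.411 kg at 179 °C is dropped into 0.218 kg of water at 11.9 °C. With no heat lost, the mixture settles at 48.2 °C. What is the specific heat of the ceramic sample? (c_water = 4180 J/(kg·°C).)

c ≈ 615 J/(kg·°C)

Energy conservation, ΣQ = 0:
0.411×c×(48.2 − 179) + 0.218×4180×(48.2 − 11.9) = 0
-53.76 c = -33078
c = -33078/-53.76 ≈ 615.3 J/(kg·°C)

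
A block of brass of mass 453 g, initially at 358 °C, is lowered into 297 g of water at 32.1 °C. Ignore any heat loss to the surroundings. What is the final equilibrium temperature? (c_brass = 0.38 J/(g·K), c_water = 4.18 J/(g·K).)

T_f ≈ 71.8 °C

Setting the total heat transfer to zero:
453*0.38*(T − 358) + 297*4.18*(T − 32.1) = 0
(172.14 + 1241.5) T = 172.14*358 + 1241.5*32.1
T = 101477 / 1413.6 = 71.8 °C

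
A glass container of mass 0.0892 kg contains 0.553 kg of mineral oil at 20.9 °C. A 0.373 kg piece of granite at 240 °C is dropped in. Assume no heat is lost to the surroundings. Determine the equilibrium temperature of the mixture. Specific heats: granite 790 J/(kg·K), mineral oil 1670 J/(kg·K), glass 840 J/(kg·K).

T_f ≈ 70.8 °C

Energy conservation, ΣQ = 0:
0.373×790×(T − 240) + 0.553×1670×(T − 20.9) + 0.0892×840×(T − 20.9) = 0
294.67(T − 240) + 923.51(T − 20.9) + 74.93(T − 20.9) = 0
1293.1 T = 91588
T = 91588 / 1293.1 = 70.8 °C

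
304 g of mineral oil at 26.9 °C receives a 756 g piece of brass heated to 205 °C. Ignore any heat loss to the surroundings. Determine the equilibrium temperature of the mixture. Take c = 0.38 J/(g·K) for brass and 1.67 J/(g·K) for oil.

T_f = Σ m_i c_i T_i / Σ m_i c_i:
T_f = (287.28×205 + 507.68×26.9) / (287.28 + 507.68)
    = 72549 / 794.96 ≈ 91.26 °C

T_f ≈ 91.3 °C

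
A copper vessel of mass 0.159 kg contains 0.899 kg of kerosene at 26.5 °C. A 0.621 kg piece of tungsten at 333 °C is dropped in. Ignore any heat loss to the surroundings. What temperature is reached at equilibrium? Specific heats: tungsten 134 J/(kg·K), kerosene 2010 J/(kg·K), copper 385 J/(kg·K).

T_f ≈ 39.6 °C

Heat gained plus heat lost sum to zero:
0.621·134·(T − 333) + 0.899·2010·(T − 26.5) + 0.159·385·(T − 26.5) = 0
83.21(T − 333) + 1807(T − 26.5) + 61.22(T − 26.5) = 0
1951.4 T = 77218
T ≈ 39.57 °C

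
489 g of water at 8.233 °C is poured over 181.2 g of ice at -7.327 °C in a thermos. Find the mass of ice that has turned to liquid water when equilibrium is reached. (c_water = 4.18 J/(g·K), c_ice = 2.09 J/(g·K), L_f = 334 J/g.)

Water can give up m c ΔT = 489·4.18·8.233 = 16828 J before reaching 0 °C.
Warming the ice to 0 °C takes 181.2·2.09·7.327 = 2774.8 J, leaving 14054 J for melting.
Melting all 181.2 g of ice would need 181.2·334 = 60521 J.
Since 14054 < 60521 J, not all the ice melts; equilibrium is at 0 °C.
Mass melted = 14054/334 ≈ 42.08 g.

m_melted ≈ 42.1 g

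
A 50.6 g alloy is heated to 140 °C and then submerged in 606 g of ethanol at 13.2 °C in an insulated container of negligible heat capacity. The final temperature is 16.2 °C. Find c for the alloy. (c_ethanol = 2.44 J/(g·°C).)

c ≈ 0.708 J/(g·°C)

m_s c (T_s − T_f) = m_ethanol c_ethanol (T_f − T_0):
50.6·c·(140 − 16.2) = 606·2.44·(16.2 − 13.2)
6264.3 c = 4435.9  ⇒  c ≈ 0.7081 J/(g·°C)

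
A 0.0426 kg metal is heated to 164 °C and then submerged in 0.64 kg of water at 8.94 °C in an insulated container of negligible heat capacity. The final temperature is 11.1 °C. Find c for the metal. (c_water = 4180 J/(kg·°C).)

Heat gained plus heat lost sum to zero:
0.0426×c×(11.1 − 164) + 0.64×4180×(11.1 − 8.94) = 0
-6.514 c = -5778.4
c = -5778.4/-6.514 ≈ 887.1 J/(kg·°C)

c ≈ 887 J/(kg·°C)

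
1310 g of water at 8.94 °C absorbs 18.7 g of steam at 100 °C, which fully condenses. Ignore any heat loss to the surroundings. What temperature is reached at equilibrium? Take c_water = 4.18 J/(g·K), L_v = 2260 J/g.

Sum of m c ΔT and latent-heat terms is zero:
steam→water at 100 °C releases m L_v = 18.7·2260 = 42262
  condensate cools 100→T: 18.7·4.18·(T − 100) = 78.17(T − 100)
  original water: 5475.8(T − 8.94)
5554 T = 42262 + 7816.6 + 48954 = 99032
T ≈ 17.83 °C (< 100 °C, so full condensation is consistent).

T_f ≈ 17.8 °C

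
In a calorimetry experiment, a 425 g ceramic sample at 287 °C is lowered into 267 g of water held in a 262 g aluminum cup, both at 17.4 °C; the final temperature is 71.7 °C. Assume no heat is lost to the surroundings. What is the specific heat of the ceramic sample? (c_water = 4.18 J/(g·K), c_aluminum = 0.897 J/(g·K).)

c ≈ 0.802 J/(g·K)

Energy conservation, ΣQ = 0:
425×c×(71.7 − 287) + 267×4.18×(71.7 − 17.4) + 262×0.897×(71.7 − 17.4) = 0
-91502 c = -73363
c = -73363/-91502 ≈ 0.8018 J/(g·K)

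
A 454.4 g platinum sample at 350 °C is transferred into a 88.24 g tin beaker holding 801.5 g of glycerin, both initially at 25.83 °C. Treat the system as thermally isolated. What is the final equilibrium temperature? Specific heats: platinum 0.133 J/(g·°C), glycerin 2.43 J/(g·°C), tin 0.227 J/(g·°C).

T_f ≈ 35.5 °C

With ΣQ=0 the equilibrium temperature is the m·c-weighted mean:
T_f = (60.44*350 + 1947.6*25.83 + 20.03*25.83) / (60.44 + 1947.6 + 20.03)
    = 71977 / 2028.1 ≈ 35.49 °C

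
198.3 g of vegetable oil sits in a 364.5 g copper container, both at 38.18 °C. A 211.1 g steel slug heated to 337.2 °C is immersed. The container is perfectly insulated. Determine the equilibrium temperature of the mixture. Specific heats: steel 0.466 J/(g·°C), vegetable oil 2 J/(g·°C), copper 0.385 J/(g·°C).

T_f ≈ 84.5 °C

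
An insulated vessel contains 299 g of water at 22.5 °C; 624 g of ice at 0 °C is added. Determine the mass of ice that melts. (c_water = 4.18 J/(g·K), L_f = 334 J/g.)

m_melted ≈ 84.2 g

Cooling the water to 0 °C releases 299·4.18·22.5 = 28121 J.
To melt every bit of ice: 624·334 = 208416 J.
28121 J < 208416 J, so only part of the ice melts and the system sits at 0 °C.
Mass melted = 28121/334 ≈ 84.19 g.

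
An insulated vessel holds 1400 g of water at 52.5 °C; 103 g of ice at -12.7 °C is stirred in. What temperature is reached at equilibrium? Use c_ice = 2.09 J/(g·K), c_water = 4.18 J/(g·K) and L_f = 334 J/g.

T_f ≈ 43.0 °C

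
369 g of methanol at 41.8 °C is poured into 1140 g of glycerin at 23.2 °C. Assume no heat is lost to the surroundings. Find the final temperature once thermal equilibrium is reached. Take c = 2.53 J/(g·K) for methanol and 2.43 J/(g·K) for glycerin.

T_f ≈ 27.9 °C

Heat gained plus heat lost sum to zero:
369·2.53·(T − 41.8) + 1140·2.43·(T − 23.2) = 0
933.57(T − 41.8) + 2770.2(T − 23.2) = 0
(933.57 + 2770.2) T = 933.57·41.8 + 2770.2·23.2
T = 103292/3703.8 ≈ 27.89 °C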